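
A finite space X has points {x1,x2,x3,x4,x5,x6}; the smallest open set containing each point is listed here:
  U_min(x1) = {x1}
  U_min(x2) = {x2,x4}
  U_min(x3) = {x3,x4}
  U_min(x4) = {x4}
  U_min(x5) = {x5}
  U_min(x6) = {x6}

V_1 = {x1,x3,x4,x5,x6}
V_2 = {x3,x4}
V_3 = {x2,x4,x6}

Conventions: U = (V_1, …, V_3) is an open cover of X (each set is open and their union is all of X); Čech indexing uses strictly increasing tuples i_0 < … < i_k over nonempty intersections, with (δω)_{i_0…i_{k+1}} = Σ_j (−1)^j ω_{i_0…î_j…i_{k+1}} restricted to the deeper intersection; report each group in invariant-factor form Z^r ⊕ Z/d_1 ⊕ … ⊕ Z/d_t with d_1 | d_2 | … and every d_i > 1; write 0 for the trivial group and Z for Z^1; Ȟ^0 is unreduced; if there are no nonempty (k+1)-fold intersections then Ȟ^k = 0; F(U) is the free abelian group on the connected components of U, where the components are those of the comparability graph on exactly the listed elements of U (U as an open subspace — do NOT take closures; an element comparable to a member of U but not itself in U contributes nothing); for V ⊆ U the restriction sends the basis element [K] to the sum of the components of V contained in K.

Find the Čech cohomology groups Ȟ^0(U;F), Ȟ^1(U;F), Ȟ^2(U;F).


nerve of the cover:
  V12={x3,x4} V13={x4,x6} V23={x4}
  V123={x4}
components per intersection:
  V1: {x1} {x3,x4} {x5} {x6}
  V2: {x3,x4}
  V3: {x2,x4} {x6}
  V12: {x3,x4}
  V13: {x4} {x6}
  V23: {x4}
  V123: {x4}
C dims 7,4,1; δ0: rk 3, SNF 1^3; δ1: rk 1, SNF 1^1
Ȟ^0 = (7 − 3) − 0 = 4, so Ȟ^0 ≅ Z^4
Ȟ^1 = (4 − 1) − 3 = 0, so Ȟ^1 ≅ 0
Ȟ^2 = (1 − 0) − 1 = 0, so Ȟ^2 ≅ 0

Ȟ^0(U;F) ≅ Z^4, Ȟ^1(U;F) ≅ 0, Ȟ^2(U;F) ≅ 0


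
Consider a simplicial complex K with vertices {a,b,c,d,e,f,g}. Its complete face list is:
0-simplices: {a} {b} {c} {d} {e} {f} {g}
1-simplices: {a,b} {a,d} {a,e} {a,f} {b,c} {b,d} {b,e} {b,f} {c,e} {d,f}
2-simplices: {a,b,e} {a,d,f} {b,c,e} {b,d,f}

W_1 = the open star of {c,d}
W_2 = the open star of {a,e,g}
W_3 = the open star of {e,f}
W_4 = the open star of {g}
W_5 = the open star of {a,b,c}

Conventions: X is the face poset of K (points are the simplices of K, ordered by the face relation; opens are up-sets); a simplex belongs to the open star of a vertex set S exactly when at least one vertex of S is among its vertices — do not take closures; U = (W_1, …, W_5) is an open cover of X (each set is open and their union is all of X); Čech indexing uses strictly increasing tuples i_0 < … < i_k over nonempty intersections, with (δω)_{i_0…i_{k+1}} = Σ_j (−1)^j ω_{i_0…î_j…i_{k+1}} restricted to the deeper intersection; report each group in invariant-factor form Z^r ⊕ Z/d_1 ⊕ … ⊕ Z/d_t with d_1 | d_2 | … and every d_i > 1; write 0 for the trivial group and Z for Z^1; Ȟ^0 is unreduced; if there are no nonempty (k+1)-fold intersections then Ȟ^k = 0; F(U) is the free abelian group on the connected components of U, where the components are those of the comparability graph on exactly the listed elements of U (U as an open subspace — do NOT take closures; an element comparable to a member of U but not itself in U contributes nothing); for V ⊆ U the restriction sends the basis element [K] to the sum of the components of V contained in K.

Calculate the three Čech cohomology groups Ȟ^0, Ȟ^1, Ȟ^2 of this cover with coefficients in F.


nerve simplices:
  W1={{c},{d},{a,d},{b,c},{b,d},{c,e},{d,f},{a,d,f},{b,c,e},{b,d,f}} W2={{a},{e},{g},{a,b},{a,d},{a,e},{a,f},{b,e},{c,e},{a,b,e},{a,d,f},{b,c,e}} W3={{e},{f},{a,e},{a,f},{b,e},{b,f},{c,e},{d,f},{a,b,e},{a,d,f},{b,c,e},{b,d,f}} W4={{g}} W5={{a},{b},{c},{a,b},{a,d},{a,e},{a,f},{b,c},{b,d},{b,e},{b,f},{c,e},{a,b,e},{a,d,f},{b,c,e},{b,d,f}}
  W12={{a,d},{c,e},{a,d,f},{b,c,e}} W13={{c,e},{d,f},{a,d,f},{b,c,e},{b,d,f}} W15={{c},{a,d},{b,c},{b,d},{c,e},{a,d,f},{b,c,e},{b,d,f}} W23={{e},{a,e},{a,f},{b,e},{c,e},{a,b,e},{a,d,f},{b,c,e}} W24={{g}} W25={{a},{a,b},{a,d},{a,e},{a,f},{b,e},{c,e},{a,b,e},{a,d,f},{b,c,e}} W35={{a,e},{a,f},{b,e},{b,f},{c,e},{a,b,e},{a,d,f},{b,c,e},{b,d,f}}
  W123={{c,e},{a,d,f},{b,c,e}} W125={{a,d},{c,e},{a,d,f},{b,c,e}} W135={{c,e},{a,d,f},{b,c,e},{b,d,f}} W235={{a,e},{a,f},{b,e},{c,e},{a,b,e},{a,d,f},{b,c,e}}
  W1235={{c,e},{a,d,f},{b,c,e}}
components per intersection:
  W1: {{c},{b,c},{c,e},{b,c,e}} {{d},{a,d},{b,d},{d,f},{a,d,f},{b,d,f}}
  W2: {{a},{e},{a,b},{a,d},{a,e},{a,f},{b,e},{c,e},{a,b,e},{a,d,f},{b,c,e}} {{g}}
  W3: {{e},{a,e},{b,e},{c,e},{a,b,e},{b,c,e}} {{f},{a,f},{b,f},{d,f},{a,d,f},{b,d,f}}
  W4: {{g}}
  W5: {{a},{b},{c},{a,b},{a,d},{a,e},{a,f},{b,c},{b,d},{b,e},{b,f},{c,e},{a,b,e},{a,d,f},{b,c,e},{b,d,f}}
  W12: {{a,d},{a,d,f}} {{c,e},{b,c,e}}
  W13: {{c,e},{b,c,e}} {{d,f},{a,d,f},{b,d,f}}
  W15: {{c},{b,c},{c,e},{b,c,e}} {{a,d},{a,d,f}} {{b,d},{b,d,f}}
  W23: {{e},{a,e},{b,e},{c,e},{a,b,e},{b,c,e}} {{a,f},{a,d,f}}
  W24: {{g}}
  W25: {{a},{a,b},{a,d},{a,e},{a,f},{b,e},{c,e},{a,b,e},{a,d,f},{b,c,e}}
  W35: {{a,e},{b,e},{c,e},{a,b,e},{b,c,e}} {{a,f},{a,d,f}} {{b,f},{b,d,f}}
  W123: {{c,e},{b,c,e}} {{a,d,f}}
  W125: {{a,d},{a,d,f}} {{c,e},{b,c,e}}
  W135: {{c,e},{b,c,e}} {{a,d,f}} {{b,d,f}}
  W235: {{a,e},{b,e},{c,e},{a,b,e},{b,c,e}} {{a,f},{a,d,f}}
  W1235: {{c,e},{b,c,e}} {{a,d,f}}
C dims 8,14,9,2; δ0: rk 6, SNF 1^6; δ1: rk 7, SNF 1^7; δ2: rk 2, SNF 1^2
degree 0: 8−6−0 = 2 → Ȟ^0 ≅ Z^2
degree 1: 14−7−6 = 1 → Ȟ^1 ≅ Z
degree 2: 9−2−7 = 0 → Ȟ^2 ≅ 0

Ȟ^0 ≅ Z^2, Ȟ^1 ≅ Z and Ȟ^2 ≅ 0


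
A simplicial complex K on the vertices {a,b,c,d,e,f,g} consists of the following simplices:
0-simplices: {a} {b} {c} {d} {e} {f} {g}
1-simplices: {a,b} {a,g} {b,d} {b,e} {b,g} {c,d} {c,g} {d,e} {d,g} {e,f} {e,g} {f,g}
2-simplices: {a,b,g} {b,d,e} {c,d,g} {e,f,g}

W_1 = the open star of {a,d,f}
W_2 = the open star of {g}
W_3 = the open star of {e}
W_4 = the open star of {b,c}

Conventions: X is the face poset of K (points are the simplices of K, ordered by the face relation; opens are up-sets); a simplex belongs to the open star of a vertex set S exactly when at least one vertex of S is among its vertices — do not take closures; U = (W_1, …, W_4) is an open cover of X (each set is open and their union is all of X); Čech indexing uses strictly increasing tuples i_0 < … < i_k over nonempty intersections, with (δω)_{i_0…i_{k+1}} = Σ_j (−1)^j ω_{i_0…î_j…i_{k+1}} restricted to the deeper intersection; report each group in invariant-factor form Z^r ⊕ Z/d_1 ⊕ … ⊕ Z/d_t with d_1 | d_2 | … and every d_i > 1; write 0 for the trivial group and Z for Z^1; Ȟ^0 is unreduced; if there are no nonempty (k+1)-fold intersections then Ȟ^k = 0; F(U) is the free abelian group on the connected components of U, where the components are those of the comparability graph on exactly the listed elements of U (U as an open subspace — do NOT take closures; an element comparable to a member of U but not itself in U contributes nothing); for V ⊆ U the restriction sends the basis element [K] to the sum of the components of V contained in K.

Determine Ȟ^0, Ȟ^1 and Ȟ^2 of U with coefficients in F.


nonempty overlaps:
  W1={{a},{d},{f},{a,b},{a,g},{b,d},{c,d},{d,e},{d,g},{e,f},{f,g},{a,b,g},{b,d,e},{c,d,g},{e,f,g}} W2={{g},{a,g},{b,g},{c,g},{d,g},{e,g},{f,g},{a,b,g},{c,d,g},{e,f,g}} W3={{e},{b,e},{d,e},{e,f},{e,g},{b,d,e},{e,f,g}} W4={{b},{c},{a,b},{b,d},{b,e},{b,g},{c,d},{c,g},{a,b,g},{b,d,e},{c,d,g}}
  W12={{a,g},{d,g},{f,g},{a,b,g},{c,d,g},{e,f,g}} W13={{d,e},{e,f},{b,d,e},{e,f,g}} W14={{a,b},{b,d},{c,d},{a,b,g},{b,d,e},{c,d,g}} W23={{e,g},{e,f,g}} W24={{b,g},{c,g},{a,b,g},{c,d,g}} W34={{b,e},{b,d,e}}
  W123={{e,f,g}} W124={{a,b,g},{c,d,g}} W134={{b,d,e}}
components per intersection:
  W1: {{a},{a,b},{a,g},{a,b,g}} {{d},{b,d},{c,d},{d,e},{d,g},{b,d,e},{c,d,g}} {{f},{e,f},{f,g},{e,f,g}}
  W2: {{g},{a,g},{b,g},{c,g},{d,g},{e,g},{f,g},{a,b,g},{c,d,g},{e,f,g}}
  W3: {{e},{b,e},{d,e},{e,f},{e,g},{b,d,e},{e,f,g}}
  W4: {{b},{a,b},{b,d},{b,e},{b,g},{a,b,g},{b,d,e}} {{c},{c,d},{c,g},{c,d,g}}
  W12: {{a,g},{a,b,g}} {{d,g},{c,d,g}} {{f,g},{e,f,g}}
  W13: {{d,e},{b,d,e}} {{e,f},{e,f,g}}
  W14: {{a,b},{a,b,g}} {{b,d},{b,d,e}} {{c,d},{c,d,g}}
  W23: {{e,g},{e,f,g}}
  W24: {{b,g},{a,b,g}} {{c,g},{c,d,g}}
  W34: {{b,e},{b,d,e}}
  W123: {{e,f,g}}
  W124: {{a,b,g}} {{c,d,g}}
  W134: {{b,d,e}}
C dims 7,12,4; δ0: rk 6, SNF 1^6; δ1: rk 4, SNF 1^4
degree 0: 7−6−0 = 1 → Ȟ^0 ≅ Z
degree 1: 12−4−6 = 2 → Ȟ^1 ≅ Z^2
degree 2: 4−0−4 = 0 → Ȟ^2 ≅ 0

Ȟ^0 = Z,  Ȟ^1 = Z^2,  Ȟ^2 = 0


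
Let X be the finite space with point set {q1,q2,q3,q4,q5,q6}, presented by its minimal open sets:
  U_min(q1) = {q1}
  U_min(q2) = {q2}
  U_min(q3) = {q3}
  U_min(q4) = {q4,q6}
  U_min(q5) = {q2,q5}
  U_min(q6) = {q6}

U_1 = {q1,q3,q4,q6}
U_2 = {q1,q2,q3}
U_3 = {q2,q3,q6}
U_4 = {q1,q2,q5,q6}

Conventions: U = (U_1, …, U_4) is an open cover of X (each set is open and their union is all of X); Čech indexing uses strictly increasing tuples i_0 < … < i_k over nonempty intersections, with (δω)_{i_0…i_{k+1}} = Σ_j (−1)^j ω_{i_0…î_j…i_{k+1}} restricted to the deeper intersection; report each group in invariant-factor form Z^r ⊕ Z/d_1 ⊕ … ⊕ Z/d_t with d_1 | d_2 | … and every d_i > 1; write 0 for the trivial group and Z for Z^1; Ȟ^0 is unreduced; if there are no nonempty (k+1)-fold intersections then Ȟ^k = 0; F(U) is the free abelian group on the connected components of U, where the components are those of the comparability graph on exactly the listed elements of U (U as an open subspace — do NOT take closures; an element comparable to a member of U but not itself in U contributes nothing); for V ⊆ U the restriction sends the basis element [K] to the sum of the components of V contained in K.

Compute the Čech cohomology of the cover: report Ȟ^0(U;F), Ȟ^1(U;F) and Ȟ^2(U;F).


cover nerve:
  U12={q1,q3} U13={q3,q6} U14={q1,q6} U23={q2,q3} U24={q1,q2} U34={q2,q6}
  U123={q3} U124={q1} U134={q6} U234={q2}
components per intersection:
  U1: {q1} {q3} {q4,q6}
  U2: {q1} {q2} {q3}
  U3: {q2} {q3} {q6}
  U4: {q1} {q2,q5} {q6}
  U12: {q1} {q3}
  U13: {q3} {q6}
  U14: {q1} {q6}
  U23: {q2} {q3}
  U24: {q1} {q2}
  U34: {q2} {q6}
  U123: {q3}
  U124: {q1}
  U134: {q6}
  U234: {q2}
C dims 12,12,4; δ0: rk 8, SNF 1^8; δ1: rk 4, SNF 1^4
Ȟ^0: (12−8)−0=4 ⇒ Z^4
Ȟ^1: (12−4)−8=0 ⇒ 0
Ȟ^2: (4−0)−4=0 ⇒ 0

Ȟ^0 ≅ Z^4, Ȟ^1 ≅ 0, Ȟ^2 ≅ 0


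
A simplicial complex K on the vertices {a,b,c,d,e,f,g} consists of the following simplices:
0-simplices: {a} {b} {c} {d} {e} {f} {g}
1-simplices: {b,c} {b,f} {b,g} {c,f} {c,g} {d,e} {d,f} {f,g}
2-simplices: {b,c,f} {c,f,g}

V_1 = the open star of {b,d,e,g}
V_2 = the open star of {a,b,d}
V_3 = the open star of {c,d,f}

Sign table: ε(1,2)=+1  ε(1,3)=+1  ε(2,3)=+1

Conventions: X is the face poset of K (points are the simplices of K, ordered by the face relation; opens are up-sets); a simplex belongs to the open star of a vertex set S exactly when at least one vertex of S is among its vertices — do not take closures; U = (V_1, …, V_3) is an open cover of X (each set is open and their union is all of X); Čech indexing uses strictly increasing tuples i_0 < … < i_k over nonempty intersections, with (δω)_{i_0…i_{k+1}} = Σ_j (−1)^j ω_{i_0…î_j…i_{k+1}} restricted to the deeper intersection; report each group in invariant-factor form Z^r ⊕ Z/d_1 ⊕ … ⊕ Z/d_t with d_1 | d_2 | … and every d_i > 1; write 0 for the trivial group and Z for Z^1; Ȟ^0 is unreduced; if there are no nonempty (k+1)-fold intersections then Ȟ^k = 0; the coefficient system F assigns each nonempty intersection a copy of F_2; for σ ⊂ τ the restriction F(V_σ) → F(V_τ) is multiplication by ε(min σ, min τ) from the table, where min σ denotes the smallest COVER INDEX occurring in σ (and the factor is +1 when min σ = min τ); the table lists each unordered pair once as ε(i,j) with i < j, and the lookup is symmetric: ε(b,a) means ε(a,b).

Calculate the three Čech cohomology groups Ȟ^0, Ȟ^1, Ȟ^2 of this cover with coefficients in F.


nerve simplices:
  V1={{b},{d},{e},{g},{b,c},{b,f},{b,g},{c,g},{d,e},{d,f},{f,g},{b,c,f},{c,f,g}} V2={{a},{b},{d},{b,c},{b,f},{b,g},{d,e},{d,f},{b,c,f}} V3={{c},{d},{f},{b,c},{b,f},{c,f},{c,g},{d,e},{d,f},{f,g},{b,c,f},{c,f,g}}
  V12={{b},{d},{b,c},{b,f},{b,g},{d,e},{d,f},{b,c,f}} V13={{d},{b,c},{b,f},{c,g},{d,e},{d,f},{f,g},{b,c,f},{c,f,g}} V23={{d},{b,c},{b,f},{d,e},{d,f},{b,c,f}}
  V123={{d},{b,c},{b,f},{d,e},{d,f},{b,c,f}}
C dims 3,3,1; δ0: rk_F2 2; δ1: rk_F2 1
degree 0: 3−2−0 = 1 → Ȟ^0 ≅ Z/2
degree 1: 3−1−2 = 0 → Ȟ^1 ≅ 0
degree 2: 1−0−1 = 0 → Ȟ^2 ≅ 0

Ȟ^0 = Z/2,  Ȟ^1 = 0,  Ȟ^2 = 0


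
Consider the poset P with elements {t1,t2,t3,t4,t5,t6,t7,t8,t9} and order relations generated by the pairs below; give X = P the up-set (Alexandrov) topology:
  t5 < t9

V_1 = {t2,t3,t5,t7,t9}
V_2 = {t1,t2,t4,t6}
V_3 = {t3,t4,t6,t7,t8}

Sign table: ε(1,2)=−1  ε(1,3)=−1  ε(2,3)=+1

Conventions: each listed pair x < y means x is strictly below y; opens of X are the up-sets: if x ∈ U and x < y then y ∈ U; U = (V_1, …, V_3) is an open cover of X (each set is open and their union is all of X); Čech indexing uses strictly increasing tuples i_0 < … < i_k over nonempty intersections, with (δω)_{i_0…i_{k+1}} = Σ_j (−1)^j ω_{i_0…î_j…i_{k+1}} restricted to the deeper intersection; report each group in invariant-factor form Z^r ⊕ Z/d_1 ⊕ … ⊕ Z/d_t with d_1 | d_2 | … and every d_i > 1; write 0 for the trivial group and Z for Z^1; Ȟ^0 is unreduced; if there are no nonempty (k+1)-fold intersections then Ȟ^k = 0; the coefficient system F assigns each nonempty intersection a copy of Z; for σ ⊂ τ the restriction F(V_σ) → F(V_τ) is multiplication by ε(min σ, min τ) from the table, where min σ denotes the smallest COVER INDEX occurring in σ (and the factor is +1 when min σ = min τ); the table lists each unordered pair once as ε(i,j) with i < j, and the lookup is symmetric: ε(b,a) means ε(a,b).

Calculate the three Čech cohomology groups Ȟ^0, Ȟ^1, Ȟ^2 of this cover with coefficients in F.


Ȟ^0 = Z; Ȟ^1 = Z; Ȟ^2 = 0

nonempty overlaps:
  V12={t2} V13={t3,t7} V23={t4,t6}
C dims 3,3; δ0: rk 2, SNF 1^2
degree 0: 3−2−0 = 1 → Ȟ^0 ≅ Z
degree 1: 3−0−2 = 1 → Ȟ^1 ≅ Z
degree 2: 0−0−0 = 0 → Ȟ^2 ≅ 0


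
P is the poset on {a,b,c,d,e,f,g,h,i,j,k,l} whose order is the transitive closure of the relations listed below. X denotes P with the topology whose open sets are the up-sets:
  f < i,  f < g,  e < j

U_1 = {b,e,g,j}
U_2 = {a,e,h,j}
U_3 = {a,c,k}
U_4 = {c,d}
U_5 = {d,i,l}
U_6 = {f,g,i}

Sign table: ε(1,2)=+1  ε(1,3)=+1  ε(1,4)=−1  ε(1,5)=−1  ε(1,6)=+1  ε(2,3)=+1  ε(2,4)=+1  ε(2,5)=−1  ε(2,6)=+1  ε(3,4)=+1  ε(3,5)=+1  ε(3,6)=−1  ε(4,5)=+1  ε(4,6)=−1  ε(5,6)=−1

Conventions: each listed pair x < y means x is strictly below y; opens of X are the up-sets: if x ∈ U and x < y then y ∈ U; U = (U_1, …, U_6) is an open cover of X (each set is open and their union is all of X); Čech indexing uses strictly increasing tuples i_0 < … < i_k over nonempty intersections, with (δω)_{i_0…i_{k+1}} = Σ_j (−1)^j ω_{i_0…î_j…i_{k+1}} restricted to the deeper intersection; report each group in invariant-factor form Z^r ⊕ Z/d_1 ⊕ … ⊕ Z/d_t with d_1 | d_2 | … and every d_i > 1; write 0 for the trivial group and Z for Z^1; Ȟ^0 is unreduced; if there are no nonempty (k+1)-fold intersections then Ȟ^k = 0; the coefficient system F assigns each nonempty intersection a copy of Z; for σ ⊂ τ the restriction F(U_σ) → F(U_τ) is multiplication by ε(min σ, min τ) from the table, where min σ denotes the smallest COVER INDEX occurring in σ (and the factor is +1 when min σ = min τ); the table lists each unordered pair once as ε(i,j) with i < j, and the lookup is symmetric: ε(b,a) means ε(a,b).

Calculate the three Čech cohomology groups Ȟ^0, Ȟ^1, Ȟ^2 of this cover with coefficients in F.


Ȟ^0 ≅ 0,  Ȟ^1 ≅ Z/2,  Ȟ^2 ≅ 0

nerve of the cover:
  U12={e,j} U16={g} U23={a} U34={c} U45={d} U56={i}
C dims 6,6; δ0: rk 6, SNF 1^5·2
Ȟ^0 = (6 − 6) − 0 = 0, so Ȟ^0 ≅ 0
Ȟ^1 = (6 − 0) − 6 = 0 plus torsion [2], so Ȟ^1 ≅ Z/2
Ȟ^2 = (0 − 0) − 0 = 0, so Ȟ^2 ≅ 0


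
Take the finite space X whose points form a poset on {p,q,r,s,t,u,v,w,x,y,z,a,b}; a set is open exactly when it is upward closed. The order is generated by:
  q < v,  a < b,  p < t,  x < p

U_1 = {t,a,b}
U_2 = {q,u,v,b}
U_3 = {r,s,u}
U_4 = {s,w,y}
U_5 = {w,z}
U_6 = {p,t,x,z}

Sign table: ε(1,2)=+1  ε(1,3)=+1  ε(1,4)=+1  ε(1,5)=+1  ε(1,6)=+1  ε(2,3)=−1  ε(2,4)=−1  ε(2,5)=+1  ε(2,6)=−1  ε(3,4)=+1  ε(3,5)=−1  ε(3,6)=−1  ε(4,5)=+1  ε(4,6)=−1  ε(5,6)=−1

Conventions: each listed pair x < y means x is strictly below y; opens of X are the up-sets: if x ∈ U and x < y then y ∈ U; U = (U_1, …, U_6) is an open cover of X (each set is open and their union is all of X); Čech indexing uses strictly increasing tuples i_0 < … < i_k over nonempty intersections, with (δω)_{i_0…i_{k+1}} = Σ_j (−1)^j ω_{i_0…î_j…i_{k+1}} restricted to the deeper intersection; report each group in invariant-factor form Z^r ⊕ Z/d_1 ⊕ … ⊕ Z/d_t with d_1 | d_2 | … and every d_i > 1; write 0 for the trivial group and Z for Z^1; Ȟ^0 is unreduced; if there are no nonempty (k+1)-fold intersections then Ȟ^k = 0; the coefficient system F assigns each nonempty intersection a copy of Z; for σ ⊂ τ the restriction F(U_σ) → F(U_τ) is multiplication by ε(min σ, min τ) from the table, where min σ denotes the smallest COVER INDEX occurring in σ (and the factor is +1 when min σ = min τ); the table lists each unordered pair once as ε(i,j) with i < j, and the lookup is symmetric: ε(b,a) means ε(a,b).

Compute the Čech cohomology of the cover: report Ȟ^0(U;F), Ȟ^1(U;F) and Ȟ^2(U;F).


Ȟ^0 = Z, Ȟ^1 = Z and Ȟ^2 = 0

intersection data:
  U12={b} U16={t} U23={u} U34={s} U45={w} U56={z}
C dims 6,6; δ0: rk 5, SNF 1^5
Ȟ^0 = (6 − 5) − 0 = 1, so Ȟ^0 ≅ Z
Ȟ^1 = (6 − 0) − 5 = 1, so Ȟ^1 ≅ Z
Ȟ^2 = (0 − 0) − 0 = 0, so Ȟ^2 ≅ 0


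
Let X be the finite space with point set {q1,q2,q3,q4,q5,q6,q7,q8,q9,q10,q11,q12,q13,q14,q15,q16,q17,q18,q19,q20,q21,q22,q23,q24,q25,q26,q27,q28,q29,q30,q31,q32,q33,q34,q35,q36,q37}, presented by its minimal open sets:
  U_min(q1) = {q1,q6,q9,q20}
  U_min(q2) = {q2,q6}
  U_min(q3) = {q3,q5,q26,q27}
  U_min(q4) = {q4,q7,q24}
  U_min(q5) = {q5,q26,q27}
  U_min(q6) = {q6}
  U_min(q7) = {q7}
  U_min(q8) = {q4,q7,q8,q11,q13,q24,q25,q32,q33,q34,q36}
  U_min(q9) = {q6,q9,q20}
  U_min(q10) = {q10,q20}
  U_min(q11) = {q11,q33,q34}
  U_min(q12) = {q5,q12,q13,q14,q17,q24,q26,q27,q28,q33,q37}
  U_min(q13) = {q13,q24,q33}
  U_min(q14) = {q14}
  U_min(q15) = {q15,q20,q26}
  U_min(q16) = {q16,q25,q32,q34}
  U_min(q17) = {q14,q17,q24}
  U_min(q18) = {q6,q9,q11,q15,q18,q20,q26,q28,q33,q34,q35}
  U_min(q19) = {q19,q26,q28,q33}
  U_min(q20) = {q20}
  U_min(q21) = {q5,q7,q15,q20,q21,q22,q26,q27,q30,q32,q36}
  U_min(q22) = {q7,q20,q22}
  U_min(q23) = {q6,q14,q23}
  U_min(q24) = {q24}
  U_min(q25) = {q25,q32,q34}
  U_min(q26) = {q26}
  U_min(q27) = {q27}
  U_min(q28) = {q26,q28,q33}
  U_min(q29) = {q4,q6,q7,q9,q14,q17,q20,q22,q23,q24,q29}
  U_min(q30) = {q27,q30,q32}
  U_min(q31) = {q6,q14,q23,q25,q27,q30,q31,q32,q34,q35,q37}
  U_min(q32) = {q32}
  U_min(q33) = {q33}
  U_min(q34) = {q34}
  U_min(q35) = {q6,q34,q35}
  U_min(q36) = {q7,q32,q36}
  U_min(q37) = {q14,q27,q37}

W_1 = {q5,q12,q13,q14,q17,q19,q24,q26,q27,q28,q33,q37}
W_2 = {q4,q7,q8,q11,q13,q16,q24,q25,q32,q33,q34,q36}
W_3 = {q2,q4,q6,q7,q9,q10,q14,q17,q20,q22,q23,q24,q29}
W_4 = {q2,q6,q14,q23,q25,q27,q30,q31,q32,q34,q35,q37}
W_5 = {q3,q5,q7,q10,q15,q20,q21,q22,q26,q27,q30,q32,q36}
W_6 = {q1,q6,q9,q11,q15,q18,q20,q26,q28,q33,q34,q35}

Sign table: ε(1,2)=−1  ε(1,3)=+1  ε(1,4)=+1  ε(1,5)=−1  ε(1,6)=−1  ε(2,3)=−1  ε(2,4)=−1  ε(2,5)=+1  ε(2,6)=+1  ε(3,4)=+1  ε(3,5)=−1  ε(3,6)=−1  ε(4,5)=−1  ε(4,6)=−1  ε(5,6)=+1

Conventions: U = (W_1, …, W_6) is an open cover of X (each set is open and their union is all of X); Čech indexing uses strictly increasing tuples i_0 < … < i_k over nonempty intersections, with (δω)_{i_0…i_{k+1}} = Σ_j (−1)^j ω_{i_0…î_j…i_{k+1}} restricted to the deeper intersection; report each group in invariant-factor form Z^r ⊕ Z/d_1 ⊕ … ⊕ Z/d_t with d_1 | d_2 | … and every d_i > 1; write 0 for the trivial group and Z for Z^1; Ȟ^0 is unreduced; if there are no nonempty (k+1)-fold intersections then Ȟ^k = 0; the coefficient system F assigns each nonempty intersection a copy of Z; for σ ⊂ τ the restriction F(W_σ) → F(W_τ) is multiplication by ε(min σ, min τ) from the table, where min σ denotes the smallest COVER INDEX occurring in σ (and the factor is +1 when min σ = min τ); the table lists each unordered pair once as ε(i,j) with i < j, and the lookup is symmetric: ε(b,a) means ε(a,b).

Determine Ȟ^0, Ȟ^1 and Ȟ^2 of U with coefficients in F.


nerve simplices:
  W12={q13,q24,q33} W13={q14,q17,q24} W14={q14,q27,q37} W15={q5,q26,q27} W16={q26,q28,q33} W23={q4,q7,q24} W24={q25,q32,q34} W25={q7,q32,q36} W26={q11,q33,q34} W34={q2,q6,q14,q23} W35={q7,q10,q20,q22} W36={q6,q9,q20} W45={q27,q30,q32} W46={q6,q34,q35} W56={q15,q20,q26}
  W123={q24} W126={q33} W134={q14} W145={q27} W156={q26} W235={q7} W245={q32} W246={q34} W346={q6} W356={q20}
C dims 6,15,10; δ0: rk 5, SNF 1^5; δ1: rk 10, SNF 1^9·2
degree 0: 6−5−0 = 1 → Ȟ^0 ≅ Z
degree 1: 15−10−5 = 0 → Ȟ^1 ≅ 0
degree 2: 10−0−10 = 0 plus torsion [2] → Ȟ^2 ≅ Z/2

Ȟ^0 ≅ Z,  Ȟ^1 ≅ 0,  Ȟ^2 ≅ Z/2


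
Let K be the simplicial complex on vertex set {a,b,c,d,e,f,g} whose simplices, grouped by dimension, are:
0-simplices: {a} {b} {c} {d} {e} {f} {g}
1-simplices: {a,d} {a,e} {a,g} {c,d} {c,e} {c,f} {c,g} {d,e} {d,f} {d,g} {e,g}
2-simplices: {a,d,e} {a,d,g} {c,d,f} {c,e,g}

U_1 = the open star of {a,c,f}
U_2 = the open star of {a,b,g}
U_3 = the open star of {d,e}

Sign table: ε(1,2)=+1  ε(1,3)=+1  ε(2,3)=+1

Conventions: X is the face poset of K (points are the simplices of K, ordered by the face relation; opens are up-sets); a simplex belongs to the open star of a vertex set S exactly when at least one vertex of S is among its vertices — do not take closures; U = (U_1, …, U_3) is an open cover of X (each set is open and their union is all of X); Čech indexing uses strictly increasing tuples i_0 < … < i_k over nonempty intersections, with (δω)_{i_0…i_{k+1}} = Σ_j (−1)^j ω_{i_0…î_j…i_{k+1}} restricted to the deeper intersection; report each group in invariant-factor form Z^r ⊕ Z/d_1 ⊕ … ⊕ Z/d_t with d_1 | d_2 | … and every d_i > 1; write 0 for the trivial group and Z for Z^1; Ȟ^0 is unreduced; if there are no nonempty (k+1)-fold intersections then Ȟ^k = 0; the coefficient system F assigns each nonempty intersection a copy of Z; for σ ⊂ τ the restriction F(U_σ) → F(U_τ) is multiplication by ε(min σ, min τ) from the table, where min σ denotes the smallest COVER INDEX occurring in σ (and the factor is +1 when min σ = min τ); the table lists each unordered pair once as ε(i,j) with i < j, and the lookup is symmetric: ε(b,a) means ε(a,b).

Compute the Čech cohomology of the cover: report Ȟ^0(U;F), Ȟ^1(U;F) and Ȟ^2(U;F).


nerve simplices:
  U1={{a},{c},{f},{a,d},{a,e},{a,g},{c,d},{c,e},{c,f},{c,g},{d,f},{a,d,e},{a,d,g},{c,d,f},{c,e,g}} U2={{a},{b},{g},{a,d},{a,e},{a,g},{c,g},{d,g},{e,g},{a,d,e},{a,d,g},{c,e,g}} U3={{d},{e},{a,d},{a,e},{c,d},{c,e},{d,e},{d,f},{d,g},{e,g},{a,d,e},{a,d,g},{c,d,f},{c,e,g}}
  U12={{a},{a,d},{a,e},{a,g},{c,g},{a,d,e},{a,d,g},{c,e,g}} U13={{a,d},{a,e},{c,d},{c,e},{d,f},{a,d,e},{a,d,g},{c,d,f},{c,e,g}} U23={{a,d},{a,e},{d,g},{e,g},{a,d,e},{a,d,g},{c,e,g}}
  U123={{a,d},{a,e},{a,d,e},{a,d,g},{c,e,g}}
C dims 3,3,1; δ0: rk 2, SNF 1^2; δ1: rk 1, SNF 1^1
degree 0: 3−2−0 = 1 → Ȟ^0 ≅ Z
degree 1: 3−1−2 = 0 → Ȟ^1 ≅ 0
degree 2: 1−0−1 = 0 → Ȟ^2 ≅ 0

Ȟ^0 = Z; Ȟ^1 = 0; Ȟ^2 = 0


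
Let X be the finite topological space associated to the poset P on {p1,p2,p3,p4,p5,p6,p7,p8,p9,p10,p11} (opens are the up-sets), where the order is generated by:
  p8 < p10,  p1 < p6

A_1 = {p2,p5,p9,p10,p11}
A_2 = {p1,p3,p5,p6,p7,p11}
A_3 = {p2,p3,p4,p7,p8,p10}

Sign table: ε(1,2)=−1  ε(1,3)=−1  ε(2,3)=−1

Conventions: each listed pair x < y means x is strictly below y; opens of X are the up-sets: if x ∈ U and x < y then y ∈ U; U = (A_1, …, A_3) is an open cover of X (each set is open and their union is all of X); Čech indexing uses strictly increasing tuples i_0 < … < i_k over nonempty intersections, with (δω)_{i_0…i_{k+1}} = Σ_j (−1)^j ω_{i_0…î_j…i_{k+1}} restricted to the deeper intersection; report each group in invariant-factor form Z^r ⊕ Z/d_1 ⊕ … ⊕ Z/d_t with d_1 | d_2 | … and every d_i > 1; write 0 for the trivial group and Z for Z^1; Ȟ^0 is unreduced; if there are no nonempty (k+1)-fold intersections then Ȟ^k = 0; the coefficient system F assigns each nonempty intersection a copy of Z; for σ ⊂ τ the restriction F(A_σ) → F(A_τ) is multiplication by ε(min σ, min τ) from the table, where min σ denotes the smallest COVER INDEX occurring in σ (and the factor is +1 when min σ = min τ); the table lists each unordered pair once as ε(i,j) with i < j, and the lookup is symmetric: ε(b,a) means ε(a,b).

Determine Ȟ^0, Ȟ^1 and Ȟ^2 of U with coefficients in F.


nerve of the cover:
  A12={p5,p11} A13={p2,p10} A23={p3,p7}
C dims 3,3; δ0: rk 3, SNF 1^2·2
Ȟ^0 = (3 − 3) − 0 = 0, so Ȟ^0 ≅ 0
Ȟ^1 = (3 − 0) − 3 = 0 plus torsion [2], so Ȟ^1 ≅ Z/2
Ȟ^2 = (0 − 0) − 0 = 0, so Ȟ^2 ≅ 0

Ȟ^0 = 0, Ȟ^1 = Z/2 and Ȟ^2 = 0


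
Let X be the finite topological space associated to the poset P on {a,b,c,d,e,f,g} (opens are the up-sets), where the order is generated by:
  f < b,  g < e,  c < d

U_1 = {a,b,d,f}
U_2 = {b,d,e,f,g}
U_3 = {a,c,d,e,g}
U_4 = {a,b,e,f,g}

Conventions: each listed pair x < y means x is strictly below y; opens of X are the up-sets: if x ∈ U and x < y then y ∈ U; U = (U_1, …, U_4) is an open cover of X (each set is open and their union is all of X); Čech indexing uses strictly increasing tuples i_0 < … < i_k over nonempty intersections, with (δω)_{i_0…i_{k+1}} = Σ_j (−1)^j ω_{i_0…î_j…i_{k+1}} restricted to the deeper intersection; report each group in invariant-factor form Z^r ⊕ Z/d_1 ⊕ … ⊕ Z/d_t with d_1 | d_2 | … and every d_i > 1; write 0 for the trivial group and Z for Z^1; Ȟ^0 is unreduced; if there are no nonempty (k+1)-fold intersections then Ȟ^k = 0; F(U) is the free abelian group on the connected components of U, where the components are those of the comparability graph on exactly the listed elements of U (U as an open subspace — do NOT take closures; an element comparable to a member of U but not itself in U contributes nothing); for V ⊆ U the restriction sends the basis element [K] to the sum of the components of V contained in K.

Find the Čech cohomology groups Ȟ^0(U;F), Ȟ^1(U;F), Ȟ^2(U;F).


cover nerve:
  U12={b,d,f} U13={a,d} U14={a,b,f} U23={d,e,g} U24={b,e,f,g} U34={a,e,g}
  U123={d} U124={b,f} U134={a} U234={e,g}
components per intersection:
  U1: {a} {b,f} {d}
  U2: {b,f} {d} {e,g}
  U3: {a} {c,d} {e,g}
  U4: {a} {b,f} {e,g}
  U12: {b,f} {d}
  U13: {a} {d}
  U14: {a} {b,f}
  U23: {d} {e,g}
  U24: {b,f} {e,g}
  U34: {a} {e,g}
  U123: {d}
  U124: {b,f}
  U134: {a}
  U234: {e,g}
C dims 12,12,4; δ0: rk 8, SNF 1^8; δ1: rk 4, SNF 1^4
Ȟ^0: (12−8)−0=4 ⇒ Z^4
Ȟ^1: (12−4)−8=0 ⇒ 0
Ȟ^2: (4−0)−4=0 ⇒ 0

Ȟ^0 = Z^4; Ȟ^1 = 0; Ȟ^2 = 0


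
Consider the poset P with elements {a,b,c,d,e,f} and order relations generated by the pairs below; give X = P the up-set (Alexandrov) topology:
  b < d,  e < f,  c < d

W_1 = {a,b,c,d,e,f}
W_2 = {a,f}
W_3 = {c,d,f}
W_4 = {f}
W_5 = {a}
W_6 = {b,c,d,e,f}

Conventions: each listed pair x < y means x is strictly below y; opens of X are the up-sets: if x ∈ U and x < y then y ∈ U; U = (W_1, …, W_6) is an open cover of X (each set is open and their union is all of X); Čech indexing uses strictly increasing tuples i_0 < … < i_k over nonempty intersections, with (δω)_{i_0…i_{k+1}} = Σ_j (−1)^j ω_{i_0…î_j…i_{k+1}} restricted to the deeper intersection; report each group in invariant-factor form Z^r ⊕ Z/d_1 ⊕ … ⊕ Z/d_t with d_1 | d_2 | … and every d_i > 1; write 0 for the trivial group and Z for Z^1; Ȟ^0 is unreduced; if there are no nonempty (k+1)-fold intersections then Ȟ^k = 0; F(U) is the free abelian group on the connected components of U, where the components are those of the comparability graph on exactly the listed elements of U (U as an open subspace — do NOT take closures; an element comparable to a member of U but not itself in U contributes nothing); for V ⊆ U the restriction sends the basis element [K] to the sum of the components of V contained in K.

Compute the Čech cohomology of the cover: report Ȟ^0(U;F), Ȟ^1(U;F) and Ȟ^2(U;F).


Ȟ^0 = Z^3, Ȟ^1 = 0, Ȟ^2 = 0

nerve simplices:
  W12={a,f} W13={c,d,f} W14={f} W15={a} W16={b,c,d,e,f} W23={f} W24={f} W25={a} W26={f} W34={f} W36={c,d,f} W46={f}
  W123={f} W124={f} W125={a} W126={f} W134={f} W136={c,d,f} W146={f} W234={f} W236={f} W246={f} W346={f}
  W1234={f} W1236={f} W1246={f} W1346={f} W2346={f}
  W12346={f}
components per intersection:
  W1: {a} {b,c,d} {e,f}
  W2: {a} {f}
  W3: {c,d} {f}
  W4: {f}
  W5: {a}
  W6: {b,c,d} {e,f}
  W12: {a} {f}
  W13: {c,d} {f}
  W14: {f}
  W15: {a}
  W16: {b,c,d} {e,f}
  W23: {f}
  W24: {f}
  W25: {a}
  W26: {f}
  W34: {f}
  W36: {c,d} {f}
  W46: {f}
  W123: {f}
  W124: {f}
  W125: {a}
  W126: {f}
  W134: {f}
  W136: {c,d} {f}
  W146: {f}
  W234: {f}
  W236: {f}
  W246: {f}
  W346: {f}
  W1234: {f}
  W1236: {f}
  W1246: {f}
  W1346: {f}
  W2346: {f}
  W12346: {f}
C dims 11,16,12,5; δ0: rk 8, SNF 1^8; δ1: rk 8, SNF 1^8; δ2: rk 4, SNF 1^4
degree 0: 11−8−0 = 3 → Ȟ^0 ≅ Z^3
degree 1: 16−8−8 = 0 → Ȟ^1 ≅ 0
degree 2: 12−4−8 = 0 → Ȟ^2 ≅ 0


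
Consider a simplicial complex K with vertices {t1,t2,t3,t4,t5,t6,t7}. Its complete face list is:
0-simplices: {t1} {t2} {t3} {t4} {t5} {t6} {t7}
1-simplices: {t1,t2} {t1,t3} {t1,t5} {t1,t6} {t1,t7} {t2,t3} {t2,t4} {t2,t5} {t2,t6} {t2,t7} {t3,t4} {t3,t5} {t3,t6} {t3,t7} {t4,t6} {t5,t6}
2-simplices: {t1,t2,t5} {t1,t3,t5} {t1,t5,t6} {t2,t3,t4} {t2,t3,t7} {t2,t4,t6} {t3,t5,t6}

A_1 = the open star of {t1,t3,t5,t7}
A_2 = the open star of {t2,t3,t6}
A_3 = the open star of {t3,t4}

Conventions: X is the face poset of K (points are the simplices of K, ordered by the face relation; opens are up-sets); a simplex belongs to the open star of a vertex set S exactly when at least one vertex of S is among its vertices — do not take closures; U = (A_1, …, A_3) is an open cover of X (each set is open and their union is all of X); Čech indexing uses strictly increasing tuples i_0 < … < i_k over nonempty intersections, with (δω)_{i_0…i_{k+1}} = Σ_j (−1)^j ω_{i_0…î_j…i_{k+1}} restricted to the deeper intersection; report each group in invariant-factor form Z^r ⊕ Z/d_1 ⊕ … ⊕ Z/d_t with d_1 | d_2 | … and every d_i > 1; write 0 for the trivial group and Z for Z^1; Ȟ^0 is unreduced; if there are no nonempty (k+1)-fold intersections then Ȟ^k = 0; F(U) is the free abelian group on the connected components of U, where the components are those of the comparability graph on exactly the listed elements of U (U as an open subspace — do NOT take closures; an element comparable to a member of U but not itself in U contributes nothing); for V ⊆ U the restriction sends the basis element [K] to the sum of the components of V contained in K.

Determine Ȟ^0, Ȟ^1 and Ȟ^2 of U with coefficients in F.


Ȟ^0 = Z, Ȟ^1 = Z, Ȟ^2 = 0

intersection data:
  A1={{t1},{t3},{t5},{t7},{t1,t2},{t1,t3},{t1,t5},{t1,t6},{t1,t7},{t2,t3},{t2,t5},{t2,t7},{t3,t4},{t3,t5},{t3,t6},{t3,t7},{t5,t6},{t1,t2,t5},{t1,t3,t5},{t1,t5,t6},{t2,t3,t4},{t2,t3,t7},{t3,t5,t6}} A2={{t2},{t3},{t6},{t1,t2},{t1,t3},{t1,t6},{t2,t3},{t2,t4},{t2,t5},{t2,t6},{t2,t7},{t3,t4},{t3,t5},{t3,t6},{t3,t7},{t4,t6},{t5,t6},{t1,t2,t5},{t1,t3,t5},{t1,t5,t6},{t2,t3,t4},{t2,t3,t7},{t2,t4,t6},{t3,t5,t6}} A3={{t3},{t4},{t1,t3},{t2,t3},{t2,t4},{t3,t4},{t3,t5},{t3,t6},{t3,t7},{t4,t6},{t1,t3,t5},{t2,t3,t4},{t2,t3,t7},{t2,t4,t6},{t3,t5,t6}}
  A12={{t3},{t1,t2},{t1,t3},{t1,t6},{t2,t3},{t2,t5},{t2,t7},{t3,t4},{t3,t5},{t3,t6},{t3,t7},{t5,t6},{t1,t2,t5},{t1,t3,t5},{t1,t5,t6},{t2,t3,t4},{t2,t3,t7},{t3,t5,t6}} A13={{t3},{t1,t3},{t2,t3},{t3,t4},{t3,t5},{t3,t6},{t3,t7},{t1,t3,t5},{t2,t3,t4},{t2,t3,t7},{t3,t5,t6}} A23={{t3},{t1,t3},{t2,t3},{t2,t4},{t3,t4},{t3,t5},{t3,t6},{t3,t7},{t4,t6},{t1,t3,t5},{t2,t3,t4},{t2,t3,t7},{t2,t4,t6},{t3,t5,t6}}
  A123={{t3},{t1,t3},{t2,t3},{t3,t4},{t3,t5},{t3,t6},{t3,t7},{t1,t3,t5},{t2,t3,t4},{t2,t3,t7},{t3,t5,t6}}
components per intersection:
  A1: {{t1},{t3},{t5},{t7},{t1,t2},{t1,t3},{t1,t5},{t1,t6},{t1,t7},{t2,t3},{t2,t5},{t2,t7},{t3,t4},{t3,t5},{t3,t6},{t3,t7},{t5,t6},{t1,t2,t5},{t1,t3,t5},{t1,t5,t6},{t2,t3,t4},{t2,t3,t7},{t3,t5,t6}}
  A2: {{t2},{t3},{t6},{t1,t2},{t1,t3},{t1,t6},{t2,t3},{t2,t4},{t2,t5},{t2,t6},{t2,t7},{t3,t4},{t3,t5},{t3,t6},{t3,t7},{t4,t6},{t5,t6},{t1,t2,t5},{t1,t3,t5},{t1,t5,t6},{t2,t3,t4},{t2,t3,t7},{t2,t4,t6},{t3,t5,t6}}
  A3: {{t3},{t4},{t1,t3},{t2,t3},{t2,t4},{t3,t4},{t3,t5},{t3,t6},{t3,t7},{t4,t6},{t1,t3,t5},{t2,t3,t4},{t2,t3,t7},{t2,t4,t6},{t3,t5,t6}}
  A12: {{t3},{t1,t3},{t1,t6},{t2,t3},{t2,t7},{t3,t4},{t3,t5},{t3,t6},{t3,t7},{t5,t6},{t1,t3,t5},{t1,t5,t6},{t2,t3,t4},{t2,t3,t7},{t3,t5,t6}} {{t1,t2},{t2,t5},{t1,t2,t5}}
  A13: {{t3},{t1,t3},{t2,t3},{t3,t4},{t3,t5},{t3,t6},{t3,t7},{t1,t3,t5},{t2,t3,t4},{t2,t3,t7},{t3,t5,t6}}
  A23: {{t3},{t1,t3},{t2,t3},{t2,t4},{t3,t4},{t3,t5},{t3,t6},{t3,t7},{t4,t6},{t1,t3,t5},{t2,t3,t4},{t2,t3,t7},{t2,t4,t6},{t3,t5,t6}}
  A123: {{t3},{t1,t3},{t2,t3},{t3,t4},{t3,t5},{t3,t6},{t3,t7},{t1,t3,t5},{t2,t3,t4},{t2,t3,t7},{t3,t5,t6}}
C dims 3,4,1; δ0: rk 2, SNF 1^2; δ1: rk 1, SNF 1^1
Ȟ^0 = (3 − 2) − 0 = 1, so Ȟ^0 ≅ Z
Ȟ^1 = (4 − 1) − 2 = 1, so Ȟ^1 ≅ Z
Ȟ^2 = (1 − 0) − 1 = 0, so Ȟ^2 ≅ 0


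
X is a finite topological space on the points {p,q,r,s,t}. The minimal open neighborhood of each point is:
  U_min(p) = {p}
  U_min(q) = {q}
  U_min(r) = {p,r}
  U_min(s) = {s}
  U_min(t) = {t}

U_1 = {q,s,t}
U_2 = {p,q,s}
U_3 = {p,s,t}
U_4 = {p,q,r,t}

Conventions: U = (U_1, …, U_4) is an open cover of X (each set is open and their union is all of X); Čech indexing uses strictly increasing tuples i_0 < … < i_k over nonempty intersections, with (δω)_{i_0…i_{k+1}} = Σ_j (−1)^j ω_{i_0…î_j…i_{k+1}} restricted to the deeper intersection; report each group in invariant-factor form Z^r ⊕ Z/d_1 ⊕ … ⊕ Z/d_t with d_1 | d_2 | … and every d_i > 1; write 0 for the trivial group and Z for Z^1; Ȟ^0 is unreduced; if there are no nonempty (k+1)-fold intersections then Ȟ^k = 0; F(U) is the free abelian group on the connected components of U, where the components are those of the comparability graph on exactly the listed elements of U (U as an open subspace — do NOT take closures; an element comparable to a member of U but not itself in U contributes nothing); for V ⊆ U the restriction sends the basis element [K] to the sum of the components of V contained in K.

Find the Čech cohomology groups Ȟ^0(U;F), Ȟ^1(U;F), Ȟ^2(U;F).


Ȟ^0(U;F) ≅ Z^4, Ȟ^1(U;F) ≅ 0 and Ȟ^2(U;F) ≅ 0

nerve simplices:
  U12={q,s} U13={s,t} U14={q,t} U23={p,s} U24={p,q} U34={p,t}
  U123={s} U124={q} U134={t} U234={p}
components per intersection:
  U1: {q} {s} {t}
  U2: {p} {q} {s}
  U3: {p} {s} {t}
  U4: {p,r} {q} {t}
  U12: {q} {s}
  U13: {s} {t}
  U14: {q} {t}
  U23: {p} {s}
  U24: {p} {q}
  U34: {p} {t}
  U123: {s}
  U124: {q}
  U134: {t}
  U234: {p}
C dims 12,12,4; δ0: rk 8, SNF 1^8; δ1: rk 4, SNF 1^4
degree 0: 12−8−0 = 4 → Ȟ^0 ≅ Z^4
degree 1: 12−4−8 = 0 → Ȟ^1 ≅ 0
degree 2: 4−0−4 = 0 → Ȟ^2 ≅ 0


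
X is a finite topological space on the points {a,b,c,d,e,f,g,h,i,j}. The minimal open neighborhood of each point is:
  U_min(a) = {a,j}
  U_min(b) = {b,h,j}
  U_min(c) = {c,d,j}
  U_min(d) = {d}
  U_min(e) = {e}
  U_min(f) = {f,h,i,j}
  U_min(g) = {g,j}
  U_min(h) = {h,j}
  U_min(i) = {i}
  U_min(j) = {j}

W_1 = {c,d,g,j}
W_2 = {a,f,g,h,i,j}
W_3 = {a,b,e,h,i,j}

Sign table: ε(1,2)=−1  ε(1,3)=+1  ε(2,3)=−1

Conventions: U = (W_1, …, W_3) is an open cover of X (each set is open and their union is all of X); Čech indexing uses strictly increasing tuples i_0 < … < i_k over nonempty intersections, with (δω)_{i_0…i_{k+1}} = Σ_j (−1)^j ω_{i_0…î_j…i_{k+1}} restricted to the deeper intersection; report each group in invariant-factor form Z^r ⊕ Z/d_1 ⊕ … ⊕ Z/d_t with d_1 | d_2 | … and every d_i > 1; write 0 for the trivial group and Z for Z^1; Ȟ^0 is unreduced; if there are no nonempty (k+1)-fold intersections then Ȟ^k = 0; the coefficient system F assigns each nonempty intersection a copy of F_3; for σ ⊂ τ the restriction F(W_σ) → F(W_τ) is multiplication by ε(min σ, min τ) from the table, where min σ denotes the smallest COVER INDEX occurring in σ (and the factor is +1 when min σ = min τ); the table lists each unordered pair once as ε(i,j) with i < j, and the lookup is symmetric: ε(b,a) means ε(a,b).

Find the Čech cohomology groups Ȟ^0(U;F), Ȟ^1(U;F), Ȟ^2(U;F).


intersection data:
  W12={g,j} W13={j} W23={a,h,i,j}
  W123={j}
C dims 3,3,1; δ0: rk_F3 2; δ1: rk_F3 1
Ȟ^0 = (3 − 2) − 0 = 1, so Ȟ^0 ≅ Z/3
Ȟ^1 = (3 − 1) − 2 = 0, so Ȟ^1 ≅ 0
Ȟ^2 = (1 − 0) − 1 = 0, so Ȟ^2 ≅ 0

Ȟ^0 = Z/3, Ȟ^1 = 0 and Ȟ^2 = 0


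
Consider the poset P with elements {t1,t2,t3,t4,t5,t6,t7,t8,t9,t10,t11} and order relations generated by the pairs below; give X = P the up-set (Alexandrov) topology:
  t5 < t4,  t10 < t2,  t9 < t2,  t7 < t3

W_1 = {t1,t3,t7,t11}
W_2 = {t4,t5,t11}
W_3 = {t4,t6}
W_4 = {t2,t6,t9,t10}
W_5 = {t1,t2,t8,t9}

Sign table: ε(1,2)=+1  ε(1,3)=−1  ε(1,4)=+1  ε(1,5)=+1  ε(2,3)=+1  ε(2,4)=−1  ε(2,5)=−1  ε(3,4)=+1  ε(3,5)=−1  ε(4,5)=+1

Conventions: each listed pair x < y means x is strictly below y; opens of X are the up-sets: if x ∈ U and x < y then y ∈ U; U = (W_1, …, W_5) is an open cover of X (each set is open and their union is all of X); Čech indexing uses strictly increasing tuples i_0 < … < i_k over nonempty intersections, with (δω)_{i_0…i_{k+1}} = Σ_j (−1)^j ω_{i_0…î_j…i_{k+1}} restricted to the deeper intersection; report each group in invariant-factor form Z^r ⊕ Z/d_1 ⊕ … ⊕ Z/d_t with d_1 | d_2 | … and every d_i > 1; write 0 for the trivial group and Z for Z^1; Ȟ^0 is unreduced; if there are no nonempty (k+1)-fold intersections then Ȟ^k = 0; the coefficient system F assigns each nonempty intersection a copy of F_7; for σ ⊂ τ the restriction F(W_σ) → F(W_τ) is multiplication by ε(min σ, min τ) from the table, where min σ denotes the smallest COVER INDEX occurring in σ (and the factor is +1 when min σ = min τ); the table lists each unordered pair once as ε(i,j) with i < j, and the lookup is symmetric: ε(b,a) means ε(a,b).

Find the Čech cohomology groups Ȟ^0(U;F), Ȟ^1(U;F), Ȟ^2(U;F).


nerve simplices:
  W12={t11} W15={t1} W23={t4} W34={t6} W45={t2,t9}
C dims 5,5; δ0: rk_F7 4
degree 0: 5−4−0 = 1 → Ȟ^0 ≅ Z/7
degree 1: 5−0−4 = 1 → Ȟ^1 ≅ Z/7
degree 2: 0−0−0 = 0 → Ȟ^2 ≅ 0

Ȟ^0(U;F) ≅ Z/7, Ȟ^1(U;F) ≅ Z/7 and Ȟ^2(U;F) ≅ 0


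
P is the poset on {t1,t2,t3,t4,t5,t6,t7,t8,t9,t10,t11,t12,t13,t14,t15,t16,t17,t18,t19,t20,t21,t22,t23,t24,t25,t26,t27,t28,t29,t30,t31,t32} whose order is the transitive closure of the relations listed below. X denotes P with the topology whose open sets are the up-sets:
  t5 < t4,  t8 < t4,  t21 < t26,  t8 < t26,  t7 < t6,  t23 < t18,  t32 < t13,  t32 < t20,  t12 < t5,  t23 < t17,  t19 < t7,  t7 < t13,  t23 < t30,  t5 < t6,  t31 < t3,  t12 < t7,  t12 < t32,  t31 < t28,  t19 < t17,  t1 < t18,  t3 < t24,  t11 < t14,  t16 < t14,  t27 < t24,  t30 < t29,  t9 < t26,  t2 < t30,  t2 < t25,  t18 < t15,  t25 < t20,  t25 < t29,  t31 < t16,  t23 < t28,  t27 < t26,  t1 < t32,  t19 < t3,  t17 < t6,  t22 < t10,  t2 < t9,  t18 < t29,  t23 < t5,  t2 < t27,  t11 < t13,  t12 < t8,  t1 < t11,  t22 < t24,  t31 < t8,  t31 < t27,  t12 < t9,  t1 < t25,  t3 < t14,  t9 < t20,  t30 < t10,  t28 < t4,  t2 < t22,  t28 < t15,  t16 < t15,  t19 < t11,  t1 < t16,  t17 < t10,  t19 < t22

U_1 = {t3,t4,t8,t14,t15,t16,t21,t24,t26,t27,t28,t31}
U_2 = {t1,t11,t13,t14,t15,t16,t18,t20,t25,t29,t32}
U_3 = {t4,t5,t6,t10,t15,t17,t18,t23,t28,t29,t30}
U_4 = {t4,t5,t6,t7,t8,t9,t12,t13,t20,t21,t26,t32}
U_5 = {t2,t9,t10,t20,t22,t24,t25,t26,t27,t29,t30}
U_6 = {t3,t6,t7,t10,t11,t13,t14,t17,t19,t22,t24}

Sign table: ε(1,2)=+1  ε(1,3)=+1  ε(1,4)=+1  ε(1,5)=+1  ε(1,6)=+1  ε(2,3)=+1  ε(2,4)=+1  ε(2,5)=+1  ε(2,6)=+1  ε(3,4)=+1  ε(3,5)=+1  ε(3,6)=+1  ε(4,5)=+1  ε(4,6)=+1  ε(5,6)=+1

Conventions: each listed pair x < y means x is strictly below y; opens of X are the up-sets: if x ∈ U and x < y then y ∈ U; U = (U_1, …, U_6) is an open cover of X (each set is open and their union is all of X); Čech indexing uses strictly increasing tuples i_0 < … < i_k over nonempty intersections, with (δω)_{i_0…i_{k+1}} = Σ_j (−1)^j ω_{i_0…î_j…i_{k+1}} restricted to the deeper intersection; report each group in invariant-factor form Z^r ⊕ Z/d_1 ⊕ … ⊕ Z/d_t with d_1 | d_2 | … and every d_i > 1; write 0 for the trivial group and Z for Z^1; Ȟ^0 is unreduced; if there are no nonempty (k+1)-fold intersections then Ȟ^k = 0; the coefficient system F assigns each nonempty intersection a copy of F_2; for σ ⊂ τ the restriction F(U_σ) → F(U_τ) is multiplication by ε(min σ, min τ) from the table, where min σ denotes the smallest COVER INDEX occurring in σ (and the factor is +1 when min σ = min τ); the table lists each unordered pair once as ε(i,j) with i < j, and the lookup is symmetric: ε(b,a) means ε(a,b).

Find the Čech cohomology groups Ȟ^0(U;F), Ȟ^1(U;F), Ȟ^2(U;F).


nonempty intersections:
  U12={t14,t15,t16} U13={t4,t15,t28} U14={t4,t8,t21,t26} U15={t24,t26,t27} U16={t3,t14,t24} U23={t15,t18,t29} U24={t13,t20,t32} U25={t20,t25,t29} U26={t11,t13,t14} U34={t4,t5,t6} U35={t10,t29,t30} U36={t6,t10,t17} U45={t9,t20,t26} U46={t6,t7,t13} U56={t10,t22,t24}
  U123={t15} U126={t14} U134={t4} U145={t26} U156={t24} U235={t29} U245={t20} U246={t13} U346={t6} U356={t10}
C dims 6,15,10; δ0: rk_F2 5; δ1: rk_F2 9
Ȟ^0: (6−5)−0=1 ⇒ Z/2
Ȟ^1: (15−9)−5=1 ⇒ Z/2
Ȟ^2: (10−0)−9=1 ⇒ Z/2

Ȟ^0 ≅ Z/2, Ȟ^1 ≅ Z/2, Ȟ^2 ≅ Z/2
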